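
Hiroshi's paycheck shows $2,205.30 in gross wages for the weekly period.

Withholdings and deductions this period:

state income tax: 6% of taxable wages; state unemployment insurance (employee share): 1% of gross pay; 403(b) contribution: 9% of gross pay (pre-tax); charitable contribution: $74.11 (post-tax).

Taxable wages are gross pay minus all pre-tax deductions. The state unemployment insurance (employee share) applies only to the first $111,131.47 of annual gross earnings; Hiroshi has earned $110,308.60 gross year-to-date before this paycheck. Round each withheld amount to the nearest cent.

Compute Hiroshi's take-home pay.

403(b) contribution: $2,205.30 × 0.09 = $198.48
Taxable wages = $2,205.30 − $198.48 = $2,006.82
State income tax: $2,006.82 × 0.06 = $120.41
State unemployment insurance (employee share): only $111,131.47 − $110,308.60 = $822.87 of this check is subject → $822.87 × 0.01 = $8.23
Charitable contribution: $74.11
Total deductions = $198.48 + $120.41 + $8.23 + $74.11 = $401.23
Net pay = $2,205.30 − $401.23 = $1,804.07

$1,804.07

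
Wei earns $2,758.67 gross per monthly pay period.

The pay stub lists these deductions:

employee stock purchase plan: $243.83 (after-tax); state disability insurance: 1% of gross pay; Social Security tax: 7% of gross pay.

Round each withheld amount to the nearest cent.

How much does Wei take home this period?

$2,294.14

State disability insurance: $2,758.67 × 0.01 = $27.59
Social Security tax: $2,758.67 × 0.07 = $193.11
Employee stock purchase plan: $243.83
Total deductions = $27.59 + $193.11 + $243.83 = $464.53
Net pay = $2,758.67 − $464.53 = $2,294.14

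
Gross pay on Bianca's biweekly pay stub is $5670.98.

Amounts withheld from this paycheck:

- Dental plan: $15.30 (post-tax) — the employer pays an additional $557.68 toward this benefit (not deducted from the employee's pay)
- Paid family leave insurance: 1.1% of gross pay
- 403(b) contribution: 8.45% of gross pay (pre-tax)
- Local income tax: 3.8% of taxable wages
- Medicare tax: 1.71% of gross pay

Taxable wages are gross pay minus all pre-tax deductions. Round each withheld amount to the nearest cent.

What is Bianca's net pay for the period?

403(b) contribution: $5670.98 × 0.0845 = $479.20
Taxable wages = $5670.98 − $479.20 = $5191.78
Local income tax: $5191.78 × 0.038 = $197.29
Medicare tax: $5670.98 × 0.0171 = $96.97
Paid family leave insurance: $5670.98 × 0.011 = $62.38
Dental plan: $15.30
(Employer's $557.68 toward dental plan is not withheld from the employee.)
Total deductions = $479.20 + $197.29 + $96.97 + $62.38 + $15.30 = $851.14
Net pay = $5670.98 − $851.14 = $4819.84

$4819.84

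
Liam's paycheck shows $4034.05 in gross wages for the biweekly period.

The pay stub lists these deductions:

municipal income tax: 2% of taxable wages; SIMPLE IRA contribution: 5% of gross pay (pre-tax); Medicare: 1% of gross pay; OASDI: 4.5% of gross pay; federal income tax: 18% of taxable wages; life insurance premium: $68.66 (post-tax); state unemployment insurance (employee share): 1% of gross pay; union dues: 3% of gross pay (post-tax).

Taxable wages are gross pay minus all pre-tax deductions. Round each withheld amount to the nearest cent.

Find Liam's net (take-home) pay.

$2613.99

SIMPLE IRA contribution: $4034.05 × 0.05 = $201.70
Taxable wages = $4034.05 − $201.70 = $3832.35
Federal income tax: $3832.35 × 0.18 = $689.82
Municipal income tax: $3832.35 × 0.02 = $76.65
State unemployment insurance (employee share): $4034.05 × 0.01 = $40.34
Medicare: $4034.05 × 0.01 = $40.34
OASDI: $4034.05 × 0.045 = $181.53
Union dues: $4034.05 × 0.03 = $121.02
Life insurance premium: $68.66
Total deductions = $201.70 + $689.82 + $76.65 + $40.34 + $40.34 + $181.53 + $121.02 + $68.66 = $1420.06
Net pay = $4034.05 − $1420.06 = $2613.99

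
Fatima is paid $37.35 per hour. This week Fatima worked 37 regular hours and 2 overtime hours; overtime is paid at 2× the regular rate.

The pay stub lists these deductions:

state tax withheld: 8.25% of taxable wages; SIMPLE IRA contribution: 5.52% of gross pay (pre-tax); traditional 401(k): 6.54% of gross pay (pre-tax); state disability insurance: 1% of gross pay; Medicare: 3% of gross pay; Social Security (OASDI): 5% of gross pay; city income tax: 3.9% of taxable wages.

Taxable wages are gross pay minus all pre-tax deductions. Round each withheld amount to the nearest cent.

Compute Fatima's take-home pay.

$1045.23

Regular pay: 37 × $37.35 = $1381.95
Overtime pay: 2 × $37.35 × 2 = $149.40
Gross pay = $1381.95 + $149.40 = $1531.35
SIMPLE IRA contribution: $1531.35 × 0.0552 = $84.53
Traditional 401(k): $1531.35 × 0.0654 = $100.15
Pre-tax total = $84.53 + $100.15 = $184.68
Taxable wages = $1531.35 − $184.68 = $1346.67
State tax withheld: $1346.67 × 0.0825 = $111.10
City income tax: $1346.67 × 0.039 = $52.52
Social Security (OASDI): $1531.35 × 0.05 = $76.57
Medicare: $1531.35 × 0.03 = $45.94
State disability insurance: $1531.35 × 0.01 = $15.31
Total deductions = $84.53 + $100.15 + $111.10 + $52.52 + $76.57 + $45.94 + $15.31 = $486.12
Net pay = $1531.35 − $486.12 = $1045.23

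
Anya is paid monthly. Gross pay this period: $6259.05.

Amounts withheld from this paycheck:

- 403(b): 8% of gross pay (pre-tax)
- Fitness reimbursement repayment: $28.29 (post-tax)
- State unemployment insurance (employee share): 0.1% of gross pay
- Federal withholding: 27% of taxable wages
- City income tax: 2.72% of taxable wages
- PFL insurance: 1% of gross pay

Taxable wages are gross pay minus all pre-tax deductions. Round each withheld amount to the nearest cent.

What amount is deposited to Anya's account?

$3949.81

403(b): $6259.05 × 0.08 = $500.72
Taxable wages = $6259.05 − $500.72 = $5758.33
Federal withholding: $5758.33 × 0.27 = $1554.75
City income tax: $5758.33 × 0.0272 = $156.63
State unemployment insurance (employee share): $6259.05 × 0.001 = $6.26
PFL insurance: $6259.05 × 0.01 = $62.59
Fitness reimbursement repayment: $28.29
Total deductions = $500.72 + $1554.75 + $156.63 + $6.26 + $62.59 + $28.29 = $2309.24
Net pay = $6259.05 − $2309.24 = $3949.81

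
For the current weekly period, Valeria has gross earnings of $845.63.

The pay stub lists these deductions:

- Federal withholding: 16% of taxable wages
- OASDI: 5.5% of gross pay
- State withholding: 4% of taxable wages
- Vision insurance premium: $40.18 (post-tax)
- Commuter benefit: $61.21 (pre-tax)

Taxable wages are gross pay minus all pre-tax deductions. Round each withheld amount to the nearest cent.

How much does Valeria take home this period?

$540.84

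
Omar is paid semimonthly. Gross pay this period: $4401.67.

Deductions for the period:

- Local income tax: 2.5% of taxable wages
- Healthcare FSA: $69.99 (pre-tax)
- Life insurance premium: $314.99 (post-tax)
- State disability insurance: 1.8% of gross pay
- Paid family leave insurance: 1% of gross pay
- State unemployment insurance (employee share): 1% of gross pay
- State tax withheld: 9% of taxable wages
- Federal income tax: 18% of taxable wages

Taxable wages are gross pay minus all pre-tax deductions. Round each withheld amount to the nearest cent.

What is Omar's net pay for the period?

$2571.58

Healthcare FSA: $69.99
Taxable wages = $4401.67 − $69.99 = $4331.68
Federal income tax: $4331.68 × 0.18 = $779.70
Local income tax: $4331.68 × 0.025 = $108.29
State tax withheld: $4331.68 × 0.09 = $389.85
State unemployment insurance (employee share): $4401.67 × 0.01 = $44.02
State disability insurance: $4401.67 × 0.018 = $79.23
Paid family leave insurance: $4401.67 × 0.01 = $44.02
Life insurance premium: $314.99
Total deductions = $69.99 + $779.70 + $108.29 + $389.85 + $44.02 + $79.23 + $44.02 + $314.99 = $1830.09
Net pay = $4401.67 − $1830.09 = $2571.58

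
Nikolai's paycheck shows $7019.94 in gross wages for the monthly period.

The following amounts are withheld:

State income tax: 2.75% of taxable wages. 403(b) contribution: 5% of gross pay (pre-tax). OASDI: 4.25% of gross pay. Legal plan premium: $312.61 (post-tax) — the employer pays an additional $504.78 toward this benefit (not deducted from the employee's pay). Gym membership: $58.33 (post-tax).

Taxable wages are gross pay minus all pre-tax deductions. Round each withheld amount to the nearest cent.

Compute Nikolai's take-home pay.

$5816.25

403(b) contribution: $7019.94 × 0.05 = $351.00
Taxable wages = $7019.94 − $351.00 = $6668.94
State income tax: $6668.94 × 0.0275 = $183.40
OASDI: $7019.94 × 0.0425 = $298.35
Gym membership: $58.33
Legal plan premium: $312.61
(Employer's $504.78 toward legal plan premium is not withheld from the employee.)
Total deductions = $351.00 + $183.40 + $298.35 + $58.33 + $312.61 = $1203.69
Net pay = $7019.94 − $1203.69 = $5816.25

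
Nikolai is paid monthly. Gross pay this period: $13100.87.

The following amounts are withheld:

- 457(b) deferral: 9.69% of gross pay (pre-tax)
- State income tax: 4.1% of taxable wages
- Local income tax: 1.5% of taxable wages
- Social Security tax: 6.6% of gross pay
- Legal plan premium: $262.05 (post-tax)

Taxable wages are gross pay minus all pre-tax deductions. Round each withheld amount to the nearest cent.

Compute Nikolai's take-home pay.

457(b) deferral: $13100.87 × 0.0969 = $1269.47
Taxable wages = $13100.87 − $1269.47 = $11831.40
Local income tax: $11831.40 × 0.015 = $177.47
State income tax: $11831.40 × 0.041 = $485.09
Social Security tax: $13100.87 × 0.066 = $864.66
Legal plan premium: $262.05
Total deductions = $1269.47 + $177.47 + $485.09 + $864.66 + $262.05 = $3058.74
Net pay = $13100.87 − $3058.74 = $10042.13

$10042.13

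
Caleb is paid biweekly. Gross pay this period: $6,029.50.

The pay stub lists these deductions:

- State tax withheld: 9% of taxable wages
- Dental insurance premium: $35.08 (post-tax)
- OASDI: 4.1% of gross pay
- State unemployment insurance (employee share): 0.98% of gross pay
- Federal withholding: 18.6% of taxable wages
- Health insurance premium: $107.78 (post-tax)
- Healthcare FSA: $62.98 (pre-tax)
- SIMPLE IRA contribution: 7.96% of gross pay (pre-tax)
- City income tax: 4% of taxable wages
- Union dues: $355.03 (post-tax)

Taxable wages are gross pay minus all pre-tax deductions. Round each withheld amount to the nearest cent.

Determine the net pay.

Healthcare FSA: $62.98
SIMPLE IRA contribution: $6,029.50 × 0.0796 = $479.95
Pre-tax total = $62.98 + $479.95 = $542.93
Taxable wages = $6,029.50 − $542.93 = $5,486.57
Federal withholding: $5,486.57 × 0.186 = $1,020.50
City income tax: $5,486.57 × 0.04 = $219.46
State tax withheld: $5,486.57 × 0.09 = $493.79
State unemployment insurance (employee share): $6,029.50 × 0.0098 = $59.09
OASDI: $6,029.50 × 0.041 = $247.21
Health insurance premium: $107.78
Dental insurance premium: $35.08
Union dues: $355.03
Total deductions = $62.98 + $479.95 + $1,020.50 + $219.46 + $493.79 + $59.09 + $247.21 + $107.78 + $35.08 + $355.03 = $3,080.87
Net pay = $6,029.50 − $3,080.87 = $2,948.63

$2,948.63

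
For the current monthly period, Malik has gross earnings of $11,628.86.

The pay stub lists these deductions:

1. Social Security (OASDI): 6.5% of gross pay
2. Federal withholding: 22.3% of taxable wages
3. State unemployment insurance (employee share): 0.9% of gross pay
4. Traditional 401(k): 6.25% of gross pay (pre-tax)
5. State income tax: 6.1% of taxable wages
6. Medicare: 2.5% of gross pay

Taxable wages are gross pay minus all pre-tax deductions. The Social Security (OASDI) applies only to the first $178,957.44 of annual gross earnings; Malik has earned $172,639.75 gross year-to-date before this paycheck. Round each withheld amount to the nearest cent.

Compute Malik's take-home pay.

Traditional 401(k): $11,628.86 × 0.0625 = $726.80
Taxable wages = $11,628.86 − $726.80 = $10,902.06
State income tax: $10,902.06 × 0.061 = $665.03
Federal withholding: $10,902.06 × 0.223 = $2,431.16
Social Security (OASDI): only $178,957.44 − $172,639.75 = $6,317.69 of this check is subject → $6,317.69 × 0.065 = $410.65
Medicare: $11,628.86 × 0.025 = $290.72
State unemployment insurance (employee share): $11,628.86 × 0.009 = $104.66
Total deductions = $726.80 + $665.03 + $2,431.16 + $410.65 + $290.72 + $104.66 = $4,629.02
Net pay = $11,628.86 − $4,629.02 = $6,999.84

$6,999.84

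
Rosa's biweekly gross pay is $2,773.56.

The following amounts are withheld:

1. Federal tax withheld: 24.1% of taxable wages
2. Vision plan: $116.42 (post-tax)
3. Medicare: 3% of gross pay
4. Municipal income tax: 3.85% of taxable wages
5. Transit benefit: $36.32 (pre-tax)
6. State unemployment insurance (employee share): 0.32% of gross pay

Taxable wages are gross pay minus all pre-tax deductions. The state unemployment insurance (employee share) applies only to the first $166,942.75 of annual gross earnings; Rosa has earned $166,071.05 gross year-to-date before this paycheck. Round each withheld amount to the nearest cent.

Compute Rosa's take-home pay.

$1,769.77

Transit benefit: $36.32
Taxable wages = $2,773.56 − $36.32 = $2,737.24
Municipal income tax: $2,737.24 × 0.0385 = $105.38
Federal tax withheld: $2,737.24 × 0.241 = $659.67
State unemployment insurance (employee share): only $166,942.75 − $166,071.05 = $871.70 of this check is subject → $871.70 × 0.0032 = $2.79
Medicare: $2,773.56 × 0.03 = $83.21
Vision plan: $116.42
Total deductions = $36.32 + $105.38 + $659.67 + $2.79 + $83.21 + $116.42 = $1,003.79
Net pay = $2,773.56 − $1,003.79 = $1,769.77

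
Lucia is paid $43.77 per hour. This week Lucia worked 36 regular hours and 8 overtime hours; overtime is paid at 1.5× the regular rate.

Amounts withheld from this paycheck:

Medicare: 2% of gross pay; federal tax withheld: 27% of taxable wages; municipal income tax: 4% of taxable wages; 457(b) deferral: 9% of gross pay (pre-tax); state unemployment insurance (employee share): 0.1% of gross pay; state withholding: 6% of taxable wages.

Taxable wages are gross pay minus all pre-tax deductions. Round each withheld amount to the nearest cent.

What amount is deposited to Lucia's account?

$1,160.37

Regular pay: 36 × $43.77 = $1,575.72
Overtime pay: 8 × $43.77 × 1.5 = $525.24
Gross pay = $1,575.72 + $525.24 = $2,100.96
457(b) deferral: $2,100.96 × 0.09 = $189.09
Taxable wages = $2,100.96 − $189.09 = $1,911.87
State withholding: $1,911.87 × 0.06 = $114.71
Municipal income tax: $1,911.87 × 0.04 = $76.47
Federal tax withheld: $1,911.87 × 0.27 = $516.20
Medicare: $2,100.96 × 0.02 = $42.02
State unemployment insurance (employee share): $2,100.96 × 0.001 = $2.10
Total deductions = $189.09 + $114.71 + $76.47 + $516.20 + $42.02 + $2.10 = $940.59
Net pay = $2,100.96 − $940.59 = $1,160.37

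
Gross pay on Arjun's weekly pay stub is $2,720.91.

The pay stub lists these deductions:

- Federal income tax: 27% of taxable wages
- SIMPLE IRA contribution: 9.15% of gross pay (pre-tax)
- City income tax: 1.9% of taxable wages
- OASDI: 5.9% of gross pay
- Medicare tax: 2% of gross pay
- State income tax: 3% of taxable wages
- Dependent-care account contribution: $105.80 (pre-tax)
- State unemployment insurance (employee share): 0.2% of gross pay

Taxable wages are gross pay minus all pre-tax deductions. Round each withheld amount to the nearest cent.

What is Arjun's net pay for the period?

Dependent-care account contribution: $105.80
SIMPLE IRA contribution: $2,720.91 × 0.0915 = $248.96
Pre-tax total = $105.80 + $248.96 = $354.76
Taxable wages = $2,720.91 − $354.76 = $2,366.15
State income tax: $2,366.15 × 0.03 = $70.98
Federal income tax: $2,366.15 × 0.27 = $638.86
City income tax: $2,366.15 × 0.019 = $44.96
Medicare tax: $2,720.91 × 0.02 = $54.42
OASDI: $2,720.91 × 0.059 = $160.53
State unemployment insurance (employee share): $2,720.91 × 0.002 = $5.44
Total deductions = $105.80 + $248.96 + $70.98 + $638.86 + $44.96 + $54.42 + $160.53 + $5.44 = $1,329.95
Net pay = $2,720.91 − $1,329.95 = $1,390.96

$1,390.96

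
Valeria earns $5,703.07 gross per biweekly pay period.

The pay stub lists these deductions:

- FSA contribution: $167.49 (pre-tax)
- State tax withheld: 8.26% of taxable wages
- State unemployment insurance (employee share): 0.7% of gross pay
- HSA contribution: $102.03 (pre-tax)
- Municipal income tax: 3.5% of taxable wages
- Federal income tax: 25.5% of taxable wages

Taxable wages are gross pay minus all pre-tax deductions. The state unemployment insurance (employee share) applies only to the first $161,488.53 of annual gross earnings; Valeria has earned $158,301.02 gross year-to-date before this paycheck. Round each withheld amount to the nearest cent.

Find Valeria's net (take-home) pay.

$3,386.70

FSA contribution: $167.49
HSA contribution: $102.03
Pre-tax total = $167.49 + $102.03 = $269.52
Taxable wages = $5,703.07 − $269.52 = $5,433.55
State tax withheld: $5,433.55 × 0.0826 = $448.81
Federal income tax: $5,433.55 × 0.255 = $1,385.56
Municipal income tax: $5,433.55 × 0.035 = $190.17
State unemployment insurance (employee share): only $161,488.53 − $158,301.02 = $3,187.51 of this check is subject → $3,187.51 × 0.007 = $22.31
Total deductions = $167.49 + $102.03 + $448.81 + $1,385.56 + $190.17 + $22.31 = $2,316.37
Net pay = $5,703.07 − $2,316.37 = $3,386.70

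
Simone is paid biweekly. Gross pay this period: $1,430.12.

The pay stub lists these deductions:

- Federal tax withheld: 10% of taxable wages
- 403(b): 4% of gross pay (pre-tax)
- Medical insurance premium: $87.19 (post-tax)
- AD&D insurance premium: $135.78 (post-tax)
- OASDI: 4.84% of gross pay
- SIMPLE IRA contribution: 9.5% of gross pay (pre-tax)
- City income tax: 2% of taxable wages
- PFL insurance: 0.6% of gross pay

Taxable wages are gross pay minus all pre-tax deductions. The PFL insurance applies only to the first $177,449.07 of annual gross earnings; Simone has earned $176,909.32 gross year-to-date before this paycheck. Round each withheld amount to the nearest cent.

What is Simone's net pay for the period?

$793.18

403(b): $1,430.12 × 0.04 = $57.20
SIMPLE IRA contribution: $1,430.12 × 0.095 = $135.86
Pre-tax total = $57.20 + $135.86 = $193.06
Taxable wages = $1,430.12 − $193.06 = $1,237.06
City income tax: $1,237.06 × 0.02 = $24.74
Federal tax withheld: $1,237.06 × 0.1 = $123.71
OASDI: $1,430.12 × 0.0484 = $69.22
PFL insurance: only $177,449.07 − $176,909.32 = $539.75 of this check is subject → $539.75 × 0.006 = $3.24
AD&D insurance premium: $135.78
Medical insurance premium: $87.19
Total deductions = $57.20 + $135.86 + $24.74 + $123.71 + $69.22 + $3.24 + $135.78 + $87.19 = $636.94
Net pay = $1,430.12 − $636.94 = $793.18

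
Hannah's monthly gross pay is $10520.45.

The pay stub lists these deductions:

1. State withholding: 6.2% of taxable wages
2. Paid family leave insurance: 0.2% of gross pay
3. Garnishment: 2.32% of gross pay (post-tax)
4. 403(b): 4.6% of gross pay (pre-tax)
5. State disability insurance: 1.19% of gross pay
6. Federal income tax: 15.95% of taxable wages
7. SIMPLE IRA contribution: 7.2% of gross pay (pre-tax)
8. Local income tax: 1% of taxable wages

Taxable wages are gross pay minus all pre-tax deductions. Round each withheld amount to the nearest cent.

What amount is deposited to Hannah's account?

SIMPLE IRA contribution: $10520.45 × 0.072 = $757.47
403(b): $10520.45 × 0.046 = $483.94
Pre-tax total = $757.47 + $483.94 = $1241.41
Taxable wages = $10520.45 − $1241.41 = $9279.04
Federal income tax: $9279.04 × 0.1595 = $1480.01
State withholding: $9279.04 × 0.062 = $575.30
Local income tax: $9279.04 × 0.01 = $92.79
Paid family leave insurance: $10520.45 × 0.002 = $21.04
State disability insurance: $10520.45 × 0.0119 = $125.19
Garnishment: $10520.45 × 0.0232 = $244.07
Total deductions = $757.47 + $483.94 + $1480.01 + $575.30 + $92.79 + $21.04 + $125.19 + $244.07 = $3779.81
Net pay = $10520.45 − $3779.81 = $6740.64

$6740.64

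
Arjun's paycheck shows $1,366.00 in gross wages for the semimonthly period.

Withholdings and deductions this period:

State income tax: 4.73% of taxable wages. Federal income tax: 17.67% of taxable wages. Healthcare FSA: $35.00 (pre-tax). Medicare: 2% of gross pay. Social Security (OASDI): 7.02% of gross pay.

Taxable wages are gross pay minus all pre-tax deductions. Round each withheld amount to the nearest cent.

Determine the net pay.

$909.64

Healthcare FSA: $35.00
Taxable wages = $1,366.00 − $35.00 = $1,331.00
Federal income tax: $1,331.00 × 0.1767 = $235.19
State income tax: $1,331.00 × 0.0473 = $62.96
Social Security (OASDI): $1,366.00 × 0.0702 = $95.89
Medicare: $1,366.00 × 0.02 = $27.32
Total deductions = $35.00 + $235.19 + $62.96 + $95.89 + $27.32 = $456.36
Net pay = $1,366.00 − $456.36 = $909.64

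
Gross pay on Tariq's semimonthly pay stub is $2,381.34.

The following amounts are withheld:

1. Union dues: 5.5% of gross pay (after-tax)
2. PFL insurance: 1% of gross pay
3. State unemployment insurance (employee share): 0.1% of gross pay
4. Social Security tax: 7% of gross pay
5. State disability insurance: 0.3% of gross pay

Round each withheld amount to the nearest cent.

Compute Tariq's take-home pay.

Social Security tax: $2,381.34 × 0.07 = $166.69
State unemployment insurance (employee share): $2,381.34 × 0.001 = $2.38
State disability insurance: $2,381.34 × 0.003 = $7.14
PFL insurance: $2,381.34 × 0.01 = $23.81
Union dues: $2,381.34 × 0.055 = $130.97
Total deductions = $166.69 + $2.38 + $7.14 + $23.81 + $130.97 = $330.99
Net pay = $2,381.34 − $330.99 = $2,050.35

$2,050.35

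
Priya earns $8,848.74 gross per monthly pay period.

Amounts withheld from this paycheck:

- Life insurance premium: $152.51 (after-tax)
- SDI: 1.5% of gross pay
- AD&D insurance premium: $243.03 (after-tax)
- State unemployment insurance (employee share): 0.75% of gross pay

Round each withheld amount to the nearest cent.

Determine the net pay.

State unemployment insurance (employee share): $8,848.74 × 0.0075 = $66.37
SDI: $8,848.74 × 0.015 = $132.73
AD&D insurance premium: $243.03
Life insurance premium: $152.51
Total deductions = $66.37 + $132.73 + $243.03 + $152.51 = $594.64
Net pay = $8,848.74 − $594.64 = $8,254.10

$8,254.10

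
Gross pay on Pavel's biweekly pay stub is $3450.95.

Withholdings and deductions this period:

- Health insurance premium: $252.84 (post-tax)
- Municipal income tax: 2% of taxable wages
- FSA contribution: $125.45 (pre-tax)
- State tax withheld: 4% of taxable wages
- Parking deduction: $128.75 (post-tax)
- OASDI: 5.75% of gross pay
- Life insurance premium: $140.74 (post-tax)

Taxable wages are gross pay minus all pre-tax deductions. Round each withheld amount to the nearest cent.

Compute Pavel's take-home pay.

FSA contribution: $125.45
Taxable wages = $3450.95 − $125.45 = $3325.50
State tax withheld: $3325.50 × 0.04 = $133.02
Municipal income tax: $3325.50 × 0.02 = $66.51
OASDI: $3450.95 × 0.0575 = $198.43
Parking deduction: $128.75
Health insurance premium: $252.84
Life insurance premium: $140.74
Total deductions = $125.45 + $133.02 + $66.51 + $198.43 + $128.75 + $252.84 + $140.74 = $1045.74
Net pay = $3450.95 − $1045.74 = $2405.21

$2405.21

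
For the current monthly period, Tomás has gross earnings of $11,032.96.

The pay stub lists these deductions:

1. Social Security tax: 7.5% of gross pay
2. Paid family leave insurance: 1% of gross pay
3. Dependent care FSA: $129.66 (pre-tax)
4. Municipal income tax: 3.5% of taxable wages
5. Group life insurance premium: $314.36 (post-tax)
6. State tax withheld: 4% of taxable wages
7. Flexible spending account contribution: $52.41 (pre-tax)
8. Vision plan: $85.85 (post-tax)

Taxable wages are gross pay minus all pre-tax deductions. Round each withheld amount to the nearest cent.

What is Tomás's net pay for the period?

Dependent care FSA: $129.66
Flexible spending account contribution: $52.41
Pre-tax total = $129.66 + $52.41 = $182.07
Taxable wages = $11,032.96 − $182.07 = $10,850.89
Municipal income tax: $10,850.89 × 0.035 = $379.78
State tax withheld: $10,850.89 × 0.04 = $434.04
Social Security tax: $11,032.96 × 0.075 = $827.47
Paid family leave insurance: $11,032.96 × 0.01 = $110.33
Vision plan: $85.85
Group life insurance premium: $314.36
Total deductions = $129.66 + $52.41 + $379.78 + $434.04 + $827.47 + $110.33 + $85.85 + $314.36 = $2,333.90
Net pay = $11,032.96 − $2,333.90 = $8,699.06

$8,699.06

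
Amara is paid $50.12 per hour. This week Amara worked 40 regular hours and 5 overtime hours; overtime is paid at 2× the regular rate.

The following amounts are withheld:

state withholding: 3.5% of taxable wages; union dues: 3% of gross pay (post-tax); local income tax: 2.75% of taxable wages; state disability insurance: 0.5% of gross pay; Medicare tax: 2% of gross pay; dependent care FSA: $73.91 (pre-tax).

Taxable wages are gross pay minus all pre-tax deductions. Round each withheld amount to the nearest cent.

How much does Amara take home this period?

Regular pay: 40 × $50.12 = $2004.80
Overtime pay: 5 × $50.12 × 2 = $501.20
Gross pay = $2004.80 + $501.20 = $2506.00
Dependent care FSA: $73.91
Taxable wages = $2506.00 − $73.91 = $2432.09
State withholding: $2432.09 × 0.035 = $85.12
Local income tax: $2432.09 × 0.0275 = $66.88
Medicare tax: $2506.00 × 0.02 = $50.12
State disability insurance: $2506.00 × 0.005 = $12.53
Union dues: $2506.00 × 0.03 = $75.18
Total deductions = $73.91 + $85.12 + $66.88 + $50.12 + $12.53 + $75.18 = $363.74
Net pay = $2506.00 − $363.74 = $2142.26

$2142.26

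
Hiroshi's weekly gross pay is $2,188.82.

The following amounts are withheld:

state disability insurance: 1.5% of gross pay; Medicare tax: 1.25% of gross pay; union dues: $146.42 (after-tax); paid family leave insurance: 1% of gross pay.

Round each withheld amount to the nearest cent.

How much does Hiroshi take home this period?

Medicare tax: $2,188.82 × 0.0125 = $27.36
Paid family leave insurance: $2,188.82 × 0.01 = $21.89
State disability insurance: $2,188.82 × 0.015 = $32.83
Union dues: $146.42
Total deductions = $27.36 + $21.89 + $32.83 + $146.42 = $228.50
Net pay = $2,188.82 − $228.50 = $1,960.32

$1,960.32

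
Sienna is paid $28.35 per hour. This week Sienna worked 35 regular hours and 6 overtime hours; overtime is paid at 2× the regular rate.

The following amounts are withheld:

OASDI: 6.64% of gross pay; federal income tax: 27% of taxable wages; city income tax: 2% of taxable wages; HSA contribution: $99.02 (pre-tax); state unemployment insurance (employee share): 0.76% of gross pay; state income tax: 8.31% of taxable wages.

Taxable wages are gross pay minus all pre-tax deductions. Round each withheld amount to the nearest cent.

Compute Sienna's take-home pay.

$674.63

Regular pay: 35 × $28.35 = $992.25
Overtime pay: 6 × $28.35 × 2 = $340.20
Gross pay = $992.25 + $340.20 = $1,332.45
HSA contribution: $99.02
Taxable wages = $1,332.45 − $99.02 = $1,233.43
State income tax: $1,233.43 × 0.0831 = $102.50
Federal income tax: $1,233.43 × 0.27 = $333.03
City income tax: $1,233.43 × 0.02 = $24.67
OASDI: $1,332.45 × 0.0664 = $88.47
State unemployment insurance (employee share): $1,332.45 × 0.0076 = $10.13
Total deductions = $99.02 + $102.50 + $333.03 + $24.67 + $88.47 + $10.13 = $657.82
Net pay = $1,332.45 − $657.82 = $674.63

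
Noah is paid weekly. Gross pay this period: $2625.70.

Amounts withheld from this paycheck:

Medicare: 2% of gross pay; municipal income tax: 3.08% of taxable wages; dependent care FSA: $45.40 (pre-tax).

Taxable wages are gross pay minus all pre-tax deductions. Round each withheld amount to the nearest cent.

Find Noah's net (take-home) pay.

$2448.32

Dependent care FSA: $45.40
Taxable wages = $2625.70 − $45.40 = $2580.30
Municipal income tax: $2580.30 × 0.0308 = $79.47
Medicare: $2625.70 × 0.02 = $52.51
Total deductions = $45.40 + $79.47 + $52.51 = $177.38
Net pay = $2625.70 − $177.38 = $2448.32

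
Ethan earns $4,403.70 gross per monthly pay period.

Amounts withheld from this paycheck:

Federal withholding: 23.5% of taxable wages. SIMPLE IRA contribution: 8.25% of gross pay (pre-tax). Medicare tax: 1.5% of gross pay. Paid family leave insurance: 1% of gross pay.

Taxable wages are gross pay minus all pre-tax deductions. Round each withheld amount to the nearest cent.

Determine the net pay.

SIMPLE IRA contribution: $4,403.70 × 0.0825 = $363.31
Taxable wages = $4,403.70 − $363.31 = $4,040.39
Federal withholding: $4,040.39 × 0.235 = $949.49
Paid family leave insurance: $4,403.70 × 0.01 = $44.04
Medicare tax: $4,403.70 × 0.015 = $66.06
Total deductions = $363.31 + $949.49 + $44.04 + $66.06 = $1,422.90
Net pay = $4,403.70 − $1,422.90 = $2,980.80

$2,980.80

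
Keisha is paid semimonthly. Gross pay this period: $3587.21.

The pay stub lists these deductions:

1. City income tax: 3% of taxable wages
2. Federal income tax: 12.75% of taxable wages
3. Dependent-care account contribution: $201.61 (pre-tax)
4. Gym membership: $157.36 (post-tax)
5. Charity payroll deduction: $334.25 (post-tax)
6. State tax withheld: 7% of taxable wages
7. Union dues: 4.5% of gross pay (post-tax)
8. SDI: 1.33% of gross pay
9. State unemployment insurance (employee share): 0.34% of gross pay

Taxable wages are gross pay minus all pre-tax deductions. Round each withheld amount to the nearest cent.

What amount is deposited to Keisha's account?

$1902.44

Dependent-care account contribution: $201.61
Taxable wages = $3587.21 − $201.61 = $3385.60
State tax withheld: $3385.60 × 0.07 = $236.99
Federal income tax: $3385.60 × 0.1275 = $431.66
City income tax: $3385.60 × 0.03 = $101.57
State unemployment insurance (employee share): $3587.21 × 0.0034 = $12.20
SDI: $3587.21 × 0.0133 = $47.71
Union dues: $3587.21 × 0.045 = $161.42
Gym membership: $157.36
Charity payroll deduction: $334.25
Total deductions = $201.61 + $236.99 + $431.66 + $101.57 + $12.20 + $47.71 + $161.42 + $157.36 + $334.25 = $1684.77
Net pay = $3587.21 − $1684.77 = $1902.44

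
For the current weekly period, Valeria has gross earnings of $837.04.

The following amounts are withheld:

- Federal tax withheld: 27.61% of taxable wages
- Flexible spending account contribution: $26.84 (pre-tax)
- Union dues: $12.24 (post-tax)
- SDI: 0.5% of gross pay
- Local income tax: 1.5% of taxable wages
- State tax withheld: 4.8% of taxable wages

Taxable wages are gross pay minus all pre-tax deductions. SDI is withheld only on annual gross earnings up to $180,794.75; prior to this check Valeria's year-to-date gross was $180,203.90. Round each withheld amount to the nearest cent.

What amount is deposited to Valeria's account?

$520.27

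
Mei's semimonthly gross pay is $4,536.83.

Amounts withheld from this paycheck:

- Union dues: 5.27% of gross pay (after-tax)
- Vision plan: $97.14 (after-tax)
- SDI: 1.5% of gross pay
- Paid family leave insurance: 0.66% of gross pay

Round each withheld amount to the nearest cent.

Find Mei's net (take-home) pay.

$4,102.61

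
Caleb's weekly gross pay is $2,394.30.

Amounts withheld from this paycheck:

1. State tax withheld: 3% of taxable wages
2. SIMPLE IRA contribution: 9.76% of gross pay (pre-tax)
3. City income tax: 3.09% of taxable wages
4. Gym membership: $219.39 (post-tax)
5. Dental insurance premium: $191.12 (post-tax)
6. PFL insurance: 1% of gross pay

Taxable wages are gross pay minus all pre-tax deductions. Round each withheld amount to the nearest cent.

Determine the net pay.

SIMPLE IRA contribution: $2,394.30 × 0.0976 = $233.68
Taxable wages = $2,394.30 − $233.68 = $2,160.62
City income tax: $2,160.62 × 0.0309 = $66.76
State tax withheld: $2,160.62 × 0.03 = $64.82
PFL insurance: $2,394.30 × 0.01 = $23.94
Dental insurance premium: $191.12
Gym membership: $219.39
Total deductions = $233.68 + $66.76 + $64.82 + $23.94 + $191.12 + $219.39 = $799.71
Net pay = $2,394.30 − $799.71 = $1,594.59

$1,594.59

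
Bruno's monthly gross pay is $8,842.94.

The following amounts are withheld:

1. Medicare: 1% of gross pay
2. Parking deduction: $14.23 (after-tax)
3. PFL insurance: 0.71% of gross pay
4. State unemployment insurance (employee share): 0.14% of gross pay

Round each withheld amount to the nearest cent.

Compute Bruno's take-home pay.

$8,665.12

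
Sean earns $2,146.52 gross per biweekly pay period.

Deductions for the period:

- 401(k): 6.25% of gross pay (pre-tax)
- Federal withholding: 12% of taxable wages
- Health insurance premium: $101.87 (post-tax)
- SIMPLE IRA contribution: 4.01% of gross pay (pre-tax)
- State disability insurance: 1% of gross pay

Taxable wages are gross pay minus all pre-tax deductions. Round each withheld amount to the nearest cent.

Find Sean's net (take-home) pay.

$1,571.79

401(k): $2,146.52 × 0.0625 = $134.16
SIMPLE IRA contribution: $2,146.52 × 0.0401 = $86.08
Pre-tax total = $134.16 + $86.08 = $220.24
Taxable wages = $2,146.52 − $220.24 = $1,926.28
Federal withholding: $1,926.28 × 0.12 = $231.15
State disability insurance: $2,146.52 × 0.01 = $21.47
Health insurance premium: $101.87
Total deductions = $134.16 + $86.08 + $231.15 + $21.47 + $101.87 = $574.73
Net pay = $2,146.52 − $574.73 = $1,571.79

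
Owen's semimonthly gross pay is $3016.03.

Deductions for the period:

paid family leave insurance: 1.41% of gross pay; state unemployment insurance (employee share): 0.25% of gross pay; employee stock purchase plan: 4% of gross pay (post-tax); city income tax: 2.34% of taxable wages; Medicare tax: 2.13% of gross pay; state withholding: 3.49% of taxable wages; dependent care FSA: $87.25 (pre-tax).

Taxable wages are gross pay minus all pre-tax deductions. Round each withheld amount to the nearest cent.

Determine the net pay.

$2523.09

Dependent care FSA: $87.25
Taxable wages = $3016.03 − $87.25 = $2928.78
City income tax: $2928.78 × 0.0234 = $68.53
State withholding: $2928.78 × 0.0349 = $102.21
Medicare tax: $3016.03 × 0.0213 = $64.24
Paid family leave insurance: $3016.03 × 0.0141 = $42.53
State unemployment insurance (employee share): $3016.03 × 0.0025 = $7.54
Employee stock purchase plan: $3016.03 × 0.04 = $120.64
Total deductions = $87.25 + $68.53 + $102.21 + $64.24 + $42.53 + $7.54 + $120.64 = $492.94
Net pay = $3016.03 − $492.94 = $2523.09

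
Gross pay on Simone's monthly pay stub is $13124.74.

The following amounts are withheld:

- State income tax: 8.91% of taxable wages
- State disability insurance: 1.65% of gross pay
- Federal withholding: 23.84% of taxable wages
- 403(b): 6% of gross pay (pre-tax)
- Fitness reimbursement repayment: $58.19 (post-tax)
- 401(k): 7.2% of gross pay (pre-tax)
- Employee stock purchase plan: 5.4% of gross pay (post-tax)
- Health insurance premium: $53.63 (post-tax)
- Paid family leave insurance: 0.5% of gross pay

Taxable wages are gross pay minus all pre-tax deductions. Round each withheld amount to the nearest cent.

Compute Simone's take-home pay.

401(k): $13124.74 × 0.072 = $944.98
403(b): $13124.74 × 0.06 = $787.48
Pre-tax total = $944.98 + $787.48 = $1732.46
Taxable wages = $13124.74 − $1732.46 = $11392.28
Federal withholding: $11392.28 × 0.2384 = $2715.92
State income tax: $11392.28 × 0.0891 = $1015.05
Paid family leave insurance: $13124.74 × 0.005 = $65.62
State disability insurance: $13124.74 × 0.0165 = $216.56
Employee stock purchase plan: $13124.74 × 0.054 = $708.74
Health insurance premium: $53.63
Fitness reimbursement repayment: $58.19
Total deductions = $944.98 + $787.48 + $2715.92 + $1015.05 + $65.62 + $216.56 + $708.74 + $53.63 + $58.19 = $6566.17
Net pay = $13124.74 − $6566.17 = $6558.57

$6558.57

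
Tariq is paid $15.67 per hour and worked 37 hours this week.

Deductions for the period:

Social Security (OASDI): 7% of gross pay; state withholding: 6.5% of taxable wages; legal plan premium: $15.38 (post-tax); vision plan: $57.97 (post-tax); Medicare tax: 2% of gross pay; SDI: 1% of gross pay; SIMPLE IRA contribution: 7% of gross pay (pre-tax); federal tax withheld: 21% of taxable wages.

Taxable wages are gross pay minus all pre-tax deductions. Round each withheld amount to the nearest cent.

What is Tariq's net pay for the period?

Gross pay: 37 × $15.67 = $579.79
SIMPLE IRA contribution: $579.79 × 0.07 = $40.59
Taxable wages = $579.79 − $40.59 = $539.20
Federal tax withheld: $539.20 × 0.21 = $113.23
State withholding: $539.20 × 0.065 = $35.05
Medicare tax: $579.79 × 0.02 = $11.60
Social Security (OASDI): $579.79 × 0.07 = $40.59
SDI: $579.79 × 0.01 = $5.80
Vision plan: $57.97
Legal plan premium: $15.38
Total deductions = $40.59 + $113.23 + $35.05 + $11.60 + $40.59 + $5.80 + $57.97 + $15.38 = $320.21
Net pay = $579.79 − $320.21 = $259.58

$259.58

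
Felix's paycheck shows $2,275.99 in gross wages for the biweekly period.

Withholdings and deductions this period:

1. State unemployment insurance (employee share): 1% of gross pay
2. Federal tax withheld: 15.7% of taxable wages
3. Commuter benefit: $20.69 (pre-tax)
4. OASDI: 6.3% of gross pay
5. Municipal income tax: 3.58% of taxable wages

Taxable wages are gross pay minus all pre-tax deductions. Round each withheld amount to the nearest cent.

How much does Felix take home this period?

Commuter benefit: $20.69
Taxable wages = $2,275.99 − $20.69 = $2,255.30
Municipal income tax: $2,255.30 × 0.0358 = $80.74
Federal tax withheld: $2,255.30 × 0.157 = $354.08
State unemployment insurance (employee share): $2,275.99 × 0.01 = $22.76
OASDI: $2,275.99 × 0.063 = $143.39
Total deductions = $20.69 + $80.74 + $354.08 + $22.76 + $143.39 = $621.66
Net pay = $2,275.99 − $621.66 = $1,654.33

$1,654.33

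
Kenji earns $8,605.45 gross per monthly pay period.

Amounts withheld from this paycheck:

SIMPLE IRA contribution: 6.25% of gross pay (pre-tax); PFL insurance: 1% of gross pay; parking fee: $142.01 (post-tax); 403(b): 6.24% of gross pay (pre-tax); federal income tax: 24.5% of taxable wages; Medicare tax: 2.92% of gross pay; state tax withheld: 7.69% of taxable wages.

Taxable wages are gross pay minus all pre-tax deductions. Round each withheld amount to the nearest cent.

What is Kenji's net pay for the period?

$4,627.18

403(b): $8,605.45 × 0.0624 = $536.98
SIMPLE IRA contribution: $8,605.45 × 0.0625 = $537.84
Pre-tax total = $536.98 + $537.84 = $1,074.82
Taxable wages = $8,605.45 − $1,074.82 = $7,530.63
Federal income tax: $7,530.63 × 0.245 = $1,845.00
State tax withheld: $7,530.63 × 0.0769 = $579.11
Medicare tax: $8,605.45 × 0.0292 = $251.28
PFL insurance: $8,605.45 × 0.01 = $86.05
Parking fee: $142.01
Total deductions = $536.98 + $537.84 + $1,845.00 + $579.11 + $251.28 + $86.05 + $142.01 = $3,978.27
Net pay = $8,605.45 − $3,978.27 = $4,627.18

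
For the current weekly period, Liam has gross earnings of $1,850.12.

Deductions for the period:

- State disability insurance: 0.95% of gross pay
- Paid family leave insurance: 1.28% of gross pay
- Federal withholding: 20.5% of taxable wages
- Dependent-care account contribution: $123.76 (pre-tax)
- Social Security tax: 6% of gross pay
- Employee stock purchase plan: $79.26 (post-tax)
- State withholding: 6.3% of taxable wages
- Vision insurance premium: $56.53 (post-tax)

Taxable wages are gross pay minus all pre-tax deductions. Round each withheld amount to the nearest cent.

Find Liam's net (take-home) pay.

$975.64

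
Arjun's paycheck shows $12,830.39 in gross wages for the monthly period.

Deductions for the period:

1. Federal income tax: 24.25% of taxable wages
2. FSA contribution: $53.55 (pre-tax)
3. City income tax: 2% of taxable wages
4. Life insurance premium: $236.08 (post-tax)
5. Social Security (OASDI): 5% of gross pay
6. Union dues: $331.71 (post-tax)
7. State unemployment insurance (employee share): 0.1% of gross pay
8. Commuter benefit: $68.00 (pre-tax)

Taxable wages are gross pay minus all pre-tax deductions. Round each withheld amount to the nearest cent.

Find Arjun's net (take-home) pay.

$8,150.63

Commuter benefit: $68.00
FSA contribution: $53.55
Pre-tax total = $68.00 + $53.55 = $121.55
Taxable wages = $12,830.39 − $121.55 = $12,708.84
City income tax: $12,708.84 × 0.02 = $254.18
Federal income tax: $12,708.84 × 0.2425 = $3,081.89
Social Security (OASDI): $12,830.39 × 0.05 = $641.52
State unemployment insurance (employee share): $12,830.39 × 0.001 = $12.83
Union dues: $331.71
Life insurance premium: $236.08
Total deductions = $68.00 + $53.55 + $254.18 + $3,081.89 + $641.52 + $12.83 + $331.71 + $236.08 = $4,679.76
Net pay = $12,830.39 − $4,679.76 = $8,150.63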